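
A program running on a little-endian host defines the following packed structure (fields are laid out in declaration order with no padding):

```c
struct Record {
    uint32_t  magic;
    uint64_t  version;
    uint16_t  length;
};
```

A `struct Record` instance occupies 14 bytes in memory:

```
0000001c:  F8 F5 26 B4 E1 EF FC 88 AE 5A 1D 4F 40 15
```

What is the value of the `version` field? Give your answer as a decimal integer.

`version` follows `magic` (4 bytes), so it starts at byte offset 4 and occupies 8 bytes.
Bytes at offsets 4..11: E1 EF FC 88 AE 5A 1D 4F.
In little-endian order the low byte comes first in memory.
Reassemble most-significant byte first: 4F 1D 5A AE 88 FC EF E1 → 0x4F1D5AAE88FCEFE1.
0x4F1D5AAE88FCEFE1 = 5700812408990003169.

5700812408990003169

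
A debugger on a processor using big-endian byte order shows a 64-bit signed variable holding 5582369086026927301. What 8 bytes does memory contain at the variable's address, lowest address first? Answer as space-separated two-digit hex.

5582369086026927301 in hexadecimal, padded to 64 bits, is 0x4D788F1B69C1CCC5.
Split into bytes (most-significant first): 4D 78 8F 1B 69 C1 CC C5.
Big-endian stores the most-significant byte at the lowest address.
So the memory order matches the most-significant-first order: 4D 78 8F 1B 69 C1 CC C5.

4D 78 8F 1B 69 C1 CC C5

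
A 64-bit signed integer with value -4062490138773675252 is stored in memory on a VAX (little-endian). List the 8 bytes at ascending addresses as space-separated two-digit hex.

0C 23 DE 26 BE 22 9F C7

Two's complement of -4062490138773675252 in 64 bits: 4062490138773675252 = 0x3860DD41D921DCF4; invert → 0xC79F22BE26DE230B; add 1 → 0xC79F22BE26DE230C.
Split into bytes (most-significant first): C7 9F 22 BE 26 DE 23 0C.
Little-endian stores the least-significant byte at the lowest address.
So at ascending addresses the bytes are 0C 23 DE 26 BE 22 9F C7.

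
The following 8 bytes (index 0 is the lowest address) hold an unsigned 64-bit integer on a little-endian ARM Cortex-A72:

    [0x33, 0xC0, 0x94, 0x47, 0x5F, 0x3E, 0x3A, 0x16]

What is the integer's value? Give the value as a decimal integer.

Little-endian: lowest address holds the least-significant byte.
Reassemble most-significant byte first: 16 3A 3E 5F 47 94 C0 33 → 0x163A3E5F4794C033.
0x163A3E5F4794C033 = 1601661196427378739.

1601661196427378739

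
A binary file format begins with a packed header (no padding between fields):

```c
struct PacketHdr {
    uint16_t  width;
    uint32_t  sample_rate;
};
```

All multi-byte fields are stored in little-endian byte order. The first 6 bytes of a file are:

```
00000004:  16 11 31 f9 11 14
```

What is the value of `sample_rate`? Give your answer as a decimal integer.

336722225

`sample_rate` follows `width` (2 bytes), so it starts at byte offset 2 and occupies 4 bytes.
Bytes at offsets 2..5: 31 F9 11 14.
Little-endian stores the least-significant byte at the lowest address.
Reassemble most-significant byte first: 14 11 F9 31 → 0x1411F931.
0x1411F931 = 336722225.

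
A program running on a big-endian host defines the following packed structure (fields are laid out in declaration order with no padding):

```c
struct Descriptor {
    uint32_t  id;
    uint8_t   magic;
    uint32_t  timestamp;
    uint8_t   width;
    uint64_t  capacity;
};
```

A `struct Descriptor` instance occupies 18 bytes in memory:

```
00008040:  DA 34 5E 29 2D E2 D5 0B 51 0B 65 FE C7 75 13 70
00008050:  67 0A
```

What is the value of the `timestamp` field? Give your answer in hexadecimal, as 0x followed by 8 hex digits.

0xE2D50B51

`timestamp` follows `id` (4 B), `magic` (1 B), so it starts at offset 4 + 1 = 5 and occupies 4 bytes.
Bytes at offsets 5..8: E2 D5 0B 51.
In big-endian order the high byte comes first in memory.
The bytes are already most-significant first: 0xE2D50B51.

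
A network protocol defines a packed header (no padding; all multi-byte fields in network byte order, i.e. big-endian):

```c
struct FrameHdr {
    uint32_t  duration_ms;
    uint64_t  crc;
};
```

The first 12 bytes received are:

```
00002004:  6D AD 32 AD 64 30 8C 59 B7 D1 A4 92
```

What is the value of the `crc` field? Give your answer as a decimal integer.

7219424519638852754

`crc` follows `duration_ms` (4 bytes), so it starts at byte offset 4 and occupies 8 bytes.
Bytes at offsets 4..11: 64 30 8C 59 B7 D1 A4 92.
Big-endian: lowest address holds the most-significant byte.
The bytes are already most-significant first: 0x64308C59B7D1A492.
0x64308C59B7D1A492 = 7219424519638852754.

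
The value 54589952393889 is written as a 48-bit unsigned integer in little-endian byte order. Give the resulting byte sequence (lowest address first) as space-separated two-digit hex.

A1 82 B8 36 A6 31

54589952393889 in hexadecimal, padded to 48 bits, is 0x31A636B882A1.
Split into bytes (most-significant first): 31 A6 36 B8 82 A1.
Little-endian stores the least-significant byte at the lowest address.
So at ascending addresses the bytes are A1 82 B8 36 A6 31.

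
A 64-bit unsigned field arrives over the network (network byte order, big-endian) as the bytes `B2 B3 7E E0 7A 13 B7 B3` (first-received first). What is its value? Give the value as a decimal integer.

Big-endian: lowest address holds the most-significant byte.
The bytes are already most-significant first: 0xB2B37EE07A13B7B3.
0xB2B37EE07A13B7B3 = 12876775262168266675.

12876775262168266675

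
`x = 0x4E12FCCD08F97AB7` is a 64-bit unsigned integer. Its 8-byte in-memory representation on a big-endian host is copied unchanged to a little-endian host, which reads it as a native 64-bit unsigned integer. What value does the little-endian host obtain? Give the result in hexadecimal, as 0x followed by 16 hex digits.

0xB77AF908CDFC124E

Stored big-endian, the bytes at ascending addresses are 4E 12 FC CD 08 F9 7A B7.
Read back as little-endian, the first byte is least significant, giving 0xB77AF908CDFC124E.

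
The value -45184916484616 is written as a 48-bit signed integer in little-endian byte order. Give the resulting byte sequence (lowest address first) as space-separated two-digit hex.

Two's complement of -45184916484616 in 48 bits: 45184916484616 = 0x29186EE57208; invert → 0xD6E7911A8DF7; add 1 → 0xD6E7911A8DF8.
Split into bytes (most-significant first): D6 E7 91 1A 8D F8.
Little-endian stores the least-significant byte at the lowest address.
So at ascending addresses the bytes are F8 8D 1A 91 E7 D6.

F8 8D 1A 91 E7 D6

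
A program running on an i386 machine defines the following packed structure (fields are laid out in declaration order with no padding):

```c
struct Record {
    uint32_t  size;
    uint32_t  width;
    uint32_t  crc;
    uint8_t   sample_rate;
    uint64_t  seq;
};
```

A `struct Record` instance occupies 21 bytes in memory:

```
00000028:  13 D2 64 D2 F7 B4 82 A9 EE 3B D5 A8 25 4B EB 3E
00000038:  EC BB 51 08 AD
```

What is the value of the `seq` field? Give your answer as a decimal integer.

12468305435939498827

`seq` follows `size` (4 B), `width` (4 B), `crc` (4 B), `sample_rate` (1 B), so it starts at offset 4 + 4 + 4 + 1 = 13 and occupies 8 bytes.
Bytes at offsets 13..20: 4B EB 3E EC BB 51 08 AD.
Little-endian: lowest address holds the least-significant byte.
Reassemble most-significant byte first: AD 08 51 BB EC 3E EB 4B → 0xAD0851BBEC3EEB4B.
0xAD0851BBEC3EEB4B = 12468305435939498827.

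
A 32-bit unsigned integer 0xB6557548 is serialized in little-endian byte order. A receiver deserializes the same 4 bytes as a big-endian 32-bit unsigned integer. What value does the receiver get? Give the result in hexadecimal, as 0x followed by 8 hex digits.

Stored little-endian, the bytes at ascending addresses are 48 75 55 B6.
Read back as big-endian, the last byte is least significant, giving 0x487555B6.

0x487555B6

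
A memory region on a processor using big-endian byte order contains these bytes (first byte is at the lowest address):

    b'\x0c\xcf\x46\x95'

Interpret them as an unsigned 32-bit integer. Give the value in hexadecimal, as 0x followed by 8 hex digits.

Big-endian: lowest address holds the most-significant byte.
The bytes are already most-significant first: 0x0CCF4695.

0x0CCF4695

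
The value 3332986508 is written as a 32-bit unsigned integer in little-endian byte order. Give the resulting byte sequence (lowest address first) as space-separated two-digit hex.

3332986508 in hexadecimal, padded to 32 bits, is 0xC6A9568C.
Split into bytes (most-significant first): C6 A9 56 8C.
Little-endian stores the least-significant byte at the lowest address.
So at ascending addresses the bytes are 8C 56 A9 C6.

8C 56 A9 C6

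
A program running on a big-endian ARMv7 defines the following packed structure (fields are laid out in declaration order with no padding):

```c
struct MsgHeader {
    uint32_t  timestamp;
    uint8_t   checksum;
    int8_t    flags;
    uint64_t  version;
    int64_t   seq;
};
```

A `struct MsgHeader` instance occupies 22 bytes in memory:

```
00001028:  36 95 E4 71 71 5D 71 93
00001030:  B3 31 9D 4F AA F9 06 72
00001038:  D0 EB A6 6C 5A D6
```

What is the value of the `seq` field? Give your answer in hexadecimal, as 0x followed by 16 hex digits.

`seq` follows `timestamp` (4 B), `checksum` (1 B), `flags` (1 B), `version` (8 B), so it starts at offset 4 + 1 + 1 + 8 = 14 and occupies 8 bytes.
Bytes at offsets 14..21: 06 72 D0 EB A6 6C 5A D6.
Big-endian stores the most-significant byte at the lowest address.
The bytes are already most-significant first: 0x0672D0EBA66C5AD6.

0x0672D0EBA66C5AD6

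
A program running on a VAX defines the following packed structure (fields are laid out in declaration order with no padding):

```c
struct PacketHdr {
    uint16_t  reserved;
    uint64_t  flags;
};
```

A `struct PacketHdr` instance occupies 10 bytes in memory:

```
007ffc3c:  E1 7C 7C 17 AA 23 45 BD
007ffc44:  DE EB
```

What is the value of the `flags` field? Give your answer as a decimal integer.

16996230148391573372

`flags` follows `reserved` (2 bytes), so it starts at byte offset 2 and occupies 8 bytes.
Bytes at offsets 2..9: 7C 17 AA 23 45 BD DE EB.
Little-endian stores the least-significant byte at the lowest address.
Reassemble most-significant byte first: EB DE BD 45 23 AA 17 7C → 0xEBDEBD4523AA177C.
0xEBDEBD4523AA177C = 16996230148391573372.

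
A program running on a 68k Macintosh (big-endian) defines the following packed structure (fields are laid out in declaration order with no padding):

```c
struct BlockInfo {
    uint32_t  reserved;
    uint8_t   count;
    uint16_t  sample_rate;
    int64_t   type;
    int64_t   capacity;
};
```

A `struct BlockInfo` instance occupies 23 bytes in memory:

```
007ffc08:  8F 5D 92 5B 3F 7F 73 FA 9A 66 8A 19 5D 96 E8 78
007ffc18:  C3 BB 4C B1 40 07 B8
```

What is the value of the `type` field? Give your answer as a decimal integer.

-388885674497042712

`type` follows `reserved` (4 B), `count` (1 B), `sample_rate` (2 B), so it starts at offset 4 + 1 + 2 = 7 and occupies 8 bytes.
Bytes at offsets 7..14: FA 9A 66 8A 19 5D 96 E8.
In big-endian order the high byte comes first in memory.
The bytes are already most-significant first: 0xFA9A668A195D96E8.
Top bit is set, so as a signed 64-bit value this is 0xFA9A668A195D96E8 − 2^64 = -388885674497042712.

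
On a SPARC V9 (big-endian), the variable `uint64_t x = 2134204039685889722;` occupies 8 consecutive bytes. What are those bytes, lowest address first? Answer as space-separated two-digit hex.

1D 9E 37 44 3F AE 5E BA

2134204039685889722 in hexadecimal, padded to 64 bits, is 0x1D9E37443FAE5EBA.
Split into bytes (most-significant first): 1D 9E 37 44 3F AE 5E BA.
Big-endian stores the most-significant byte at the lowest address.
So the memory order matches the most-significant-first order: 1D 9E 37 44 3F AE 5E BA.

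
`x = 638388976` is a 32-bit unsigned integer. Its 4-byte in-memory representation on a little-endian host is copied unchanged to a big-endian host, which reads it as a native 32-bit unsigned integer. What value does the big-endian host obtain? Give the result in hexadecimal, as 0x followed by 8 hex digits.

0xF00A0D26

638388976 in 32-bit hexadecimal is 0x260D0AF0.
Stored little-endian, the bytes at ascending addresses are F0 0A 0D 26.
Read back as big-endian, the last byte is least significant, giving 0xF00A0D26.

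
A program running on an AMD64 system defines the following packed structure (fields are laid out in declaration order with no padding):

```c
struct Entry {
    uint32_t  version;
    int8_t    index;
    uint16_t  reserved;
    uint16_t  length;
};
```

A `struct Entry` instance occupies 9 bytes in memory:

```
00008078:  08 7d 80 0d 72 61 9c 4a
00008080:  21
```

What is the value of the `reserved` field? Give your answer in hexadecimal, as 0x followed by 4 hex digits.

`reserved` follows `version` (4 B), `index` (1 B), so it starts at offset 4 + 1 = 5 and occupies 2 bytes.
Bytes at offsets 5..6: 61 9C.
In little-endian order the low byte comes first in memory.
Reassemble most-significant byte first: 9C 61 → 0x9C61.

0x9C61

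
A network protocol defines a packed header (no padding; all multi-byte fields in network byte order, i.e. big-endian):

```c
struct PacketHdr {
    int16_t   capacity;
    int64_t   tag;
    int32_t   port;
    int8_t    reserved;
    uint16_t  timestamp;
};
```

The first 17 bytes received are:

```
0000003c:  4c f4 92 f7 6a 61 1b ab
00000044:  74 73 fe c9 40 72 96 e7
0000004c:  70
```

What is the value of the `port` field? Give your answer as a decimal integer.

`port` follows `capacity` (2 B), `tag` (8 B), so it starts at offset 2 + 8 = 10 and occupies 4 bytes.
Bytes at offsets 10..13: FE C9 40 72.
Big-endian stores the most-significant byte at the lowest address.
The bytes are already most-significant first: 0xFEC94072.
Top bit is set, so as a signed 32-bit value this is 0xFEC94072 − 2^32 = -20365198.

-20365198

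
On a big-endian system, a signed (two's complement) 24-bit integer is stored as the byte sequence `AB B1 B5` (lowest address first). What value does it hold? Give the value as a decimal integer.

-5525067

Big-endian: lowest address holds the most-significant byte.
The bytes are already most-significant first: 0xABB1B5.
Top bit is set, so as a signed 24-bit value this is 0xABB1B5 − 2^24 = -5525067.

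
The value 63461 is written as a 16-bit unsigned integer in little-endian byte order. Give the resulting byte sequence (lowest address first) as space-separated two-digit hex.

63461 in hexadecimal, padded to 16 bits, is 0xF7E5.
Split into bytes (most-significant first): F7 E5.
Little-endian stores the least-significant byte at the lowest address.
So at ascending addresses the bytes are E5 F7.

E5 F7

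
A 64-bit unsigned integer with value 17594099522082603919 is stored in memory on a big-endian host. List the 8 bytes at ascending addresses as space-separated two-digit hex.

17594099522082603919 in hexadecimal, padded to 64 bits, is 0xF42ACC4C3C9A838F.
Split into bytes (most-significant first): F4 2A CC 4C 3C 9A 83 8F.
In big-endian order the high byte comes first in memory.
So the memory order matches the most-significant-first order: F4 2A CC 4C 3C 9A 83 8F.

F4 2A CC 4C 3C 9A 83 8F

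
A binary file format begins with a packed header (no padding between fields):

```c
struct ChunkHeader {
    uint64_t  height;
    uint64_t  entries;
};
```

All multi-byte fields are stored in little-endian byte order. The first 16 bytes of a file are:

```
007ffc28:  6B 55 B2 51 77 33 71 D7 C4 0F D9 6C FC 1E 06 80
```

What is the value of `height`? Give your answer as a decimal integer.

`height` is the first field, at byte offset 0, occupying 8 bytes.
Bytes at offsets 0..7: 6B 55 B2 51 77 33 71 D7.
Little-endian: lowest address holds the least-significant byte.
Reassemble most-significant byte first: D7 71 33 77 51 B2 55 6B → 0xD771337751B2556B.
0xD771337751B2556B = 15524245978087576939.

15524245978087576939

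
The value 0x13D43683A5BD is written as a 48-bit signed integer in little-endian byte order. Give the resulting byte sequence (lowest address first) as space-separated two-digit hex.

BD A5 83 36 D4 13

Split into bytes (most-significant first): 13 D4 36 83 A5 BD.
Little-endian stores the least-significant byte at the lowest address.
So at ascending addresses the bytes are BD A5 83 36 D4 13.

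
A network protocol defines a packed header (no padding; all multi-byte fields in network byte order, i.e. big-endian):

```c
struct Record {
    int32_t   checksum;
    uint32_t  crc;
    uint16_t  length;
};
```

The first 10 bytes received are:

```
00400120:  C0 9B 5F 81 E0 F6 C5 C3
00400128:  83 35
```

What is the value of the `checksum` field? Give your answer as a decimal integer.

`checksum` is the first field, at byte offset 0, occupying 4 bytes.
Bytes at offsets 0..3: C0 9B 5F 81.
In big-endian order the high byte comes first in memory.
The bytes are already most-significant first: 0xC09B5F81.
Top bit is set, so as a signed 32-bit value this is 0xC09B5F81 − 2^32 = -1063559295.

-1063559295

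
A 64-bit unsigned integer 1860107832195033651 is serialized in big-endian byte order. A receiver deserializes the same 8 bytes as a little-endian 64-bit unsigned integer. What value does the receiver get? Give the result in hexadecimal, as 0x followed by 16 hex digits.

1860107832195033651 in 64-bit hexadecimal is 0x19D06E37D5E82A33.
Stored big-endian, the bytes at ascending addresses are 19 D0 6E 37 D5 E8 2A 33.
Read back as little-endian, the first byte is least significant, giving 0x332AE8D5376ED019.

0x332AE8D5376ED019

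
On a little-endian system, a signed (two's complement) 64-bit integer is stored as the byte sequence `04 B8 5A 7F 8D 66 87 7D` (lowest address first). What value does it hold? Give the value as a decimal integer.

9045311134510004228

Little-endian: lowest address holds the least-significant byte.
Reassemble most-significant byte first: 7D 87 66 8D 7F 5A B8 04 → 0x7D87668D7F5AB804.
0x7D87668D7F5AB804 = 9045311134510004228.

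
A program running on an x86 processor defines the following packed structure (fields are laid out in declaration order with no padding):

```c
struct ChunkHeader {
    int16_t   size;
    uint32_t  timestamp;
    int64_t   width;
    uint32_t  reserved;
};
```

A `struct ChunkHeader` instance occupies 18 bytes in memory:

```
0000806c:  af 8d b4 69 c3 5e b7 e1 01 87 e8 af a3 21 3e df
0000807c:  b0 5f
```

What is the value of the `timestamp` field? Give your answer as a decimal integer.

1589864884

`timestamp` follows `size` (2 bytes), so it starts at byte offset 2 and occupies 4 bytes.
Bytes at offsets 2..5: B4 69 C3 5E.
Little-endian: lowest address holds the least-significant byte.
Reassemble most-significant byte first: 5E C3 69 B4 → 0x5EC369B4.
0x5EC369B4 = 1589864884.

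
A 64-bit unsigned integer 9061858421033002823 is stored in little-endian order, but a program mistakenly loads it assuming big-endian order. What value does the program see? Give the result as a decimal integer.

9061858421033002823 in 64-bit hexadecimal is 0x7DC23038DE8DE747.
Stored little-endian, the bytes at ascending addresses are 47 E7 8D DE 38 30 C2 7D.
Read back as big-endian, the last byte is least significant, giving 0x47E78DDE3830C27D.
0x47E78DDE3830C27D = 5181265881878020733.

5181265881878020733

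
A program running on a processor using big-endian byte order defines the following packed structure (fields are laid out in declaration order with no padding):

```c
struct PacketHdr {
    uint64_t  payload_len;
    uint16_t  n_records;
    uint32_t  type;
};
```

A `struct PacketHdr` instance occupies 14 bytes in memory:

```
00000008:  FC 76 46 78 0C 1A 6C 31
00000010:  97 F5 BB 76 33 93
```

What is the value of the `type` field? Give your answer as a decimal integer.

`type` follows `payload_len` (8 B), `n_records` (2 B), so it starts at offset 8 + 2 = 10 and occupies 4 bytes.
Bytes at offsets 10..13: BB 76 33 93.
Big-endian: lowest address holds the most-significant byte.
The bytes are already most-significant first: 0xBB763393.
0xBB763393 = 3145085843.

3145085843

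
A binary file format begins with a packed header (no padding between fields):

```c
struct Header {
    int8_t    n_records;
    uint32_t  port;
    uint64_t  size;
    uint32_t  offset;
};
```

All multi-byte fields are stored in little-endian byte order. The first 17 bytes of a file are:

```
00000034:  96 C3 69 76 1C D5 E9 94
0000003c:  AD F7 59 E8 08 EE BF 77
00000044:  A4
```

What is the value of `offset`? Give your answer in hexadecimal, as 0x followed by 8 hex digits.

0xA477BFEE

`offset` follows `n_records` (1 B), `port` (4 B), `size` (8 B), so it starts at offset 1 + 4 + 8 = 13 and occupies 4 bytes.
Bytes at offsets 13..16: EE BF 77 A4.
Little-endian: lowest address holds the least-significant byte.
Reassemble most-significant byte first: A4 77 BF EE → 0xA477BFEE.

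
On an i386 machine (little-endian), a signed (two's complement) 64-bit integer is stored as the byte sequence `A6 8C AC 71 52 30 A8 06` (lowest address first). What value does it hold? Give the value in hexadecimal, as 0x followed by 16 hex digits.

0x06A8305271AC8CA6

In little-endian order the low byte comes first in memory.
Reassemble most-significant byte first: 06 A8 30 52 71 AC 8C A6 → 0x06A8305271AC8CA6.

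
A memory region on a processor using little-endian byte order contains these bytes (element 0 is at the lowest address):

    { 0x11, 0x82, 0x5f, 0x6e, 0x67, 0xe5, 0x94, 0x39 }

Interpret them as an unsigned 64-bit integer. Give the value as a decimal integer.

Little-endian stores the least-significant byte at the lowest address.
Reassemble most-significant byte first: 39 94 E5 67 6E 5F 82 11 → 0x3994E5676E5F8211.
0x3994E5676E5F8211 = 4149193389111214609.

4149193389111214609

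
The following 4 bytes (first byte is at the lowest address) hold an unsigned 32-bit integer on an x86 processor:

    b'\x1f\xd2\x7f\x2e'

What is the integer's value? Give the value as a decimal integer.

Little-endian: lowest address holds the least-significant byte.
Reassemble most-significant byte first: 2E 7F D2 1F → 0x2E7FD21F.
0x2E7FD21F = 780128799.

780128799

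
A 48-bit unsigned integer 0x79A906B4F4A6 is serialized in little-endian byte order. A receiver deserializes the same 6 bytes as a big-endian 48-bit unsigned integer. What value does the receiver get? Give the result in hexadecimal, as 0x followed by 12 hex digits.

0xA6F4B406A979

Stored little-endian, the bytes at ascending addresses are A6 F4 B4 06 A9 79.
Read back as big-endian, the last byte is least significant, giving 0xA6F4B406A979.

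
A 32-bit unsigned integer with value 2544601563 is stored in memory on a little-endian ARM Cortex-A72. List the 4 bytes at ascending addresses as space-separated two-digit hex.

2544601563 in hexadecimal, padded to 32 bits, is 0x97AB89DB.
Split into bytes (most-significant first): 97 AB 89 DB.
Little-endian: lowest address holds the least-significant byte.
So at ascending addresses the bytes are DB 89 AB 97.

DB 89 AB 97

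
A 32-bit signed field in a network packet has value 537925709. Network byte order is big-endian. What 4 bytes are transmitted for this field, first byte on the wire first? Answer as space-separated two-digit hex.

20 10 18 4D

537925709 in hexadecimal, padded to 32 bits, is 0x2010184D.
Split into bytes (most-significant first): 20 10 18 4D.
Big-endian stores the most-significant byte at the lowest address.
So the memory order matches the most-significant-first order: 20 10 18 4D.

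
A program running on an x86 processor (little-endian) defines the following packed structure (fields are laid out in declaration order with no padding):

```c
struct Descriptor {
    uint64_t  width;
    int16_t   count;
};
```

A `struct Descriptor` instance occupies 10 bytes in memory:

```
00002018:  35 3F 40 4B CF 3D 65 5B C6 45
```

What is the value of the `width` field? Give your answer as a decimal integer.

`width` is the first field, at byte offset 0, occupying 8 bytes.
Bytes at offsets 0..7: 35 3F 40 4B CF 3D 65 5B.
In little-endian order the low byte comes first in memory.
Reassemble most-significant byte first: 5B 65 3D CF 4B 40 3F 35 → 0x5B653DCF4B403F35.
0x5B653DCF4B403F35 = 6585737990629244725.

6585737990629244725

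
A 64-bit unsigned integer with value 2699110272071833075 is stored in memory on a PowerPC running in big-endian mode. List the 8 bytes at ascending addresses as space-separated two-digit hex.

25 75 2A 7D F0 73 15 F3

2699110272071833075 in hexadecimal, padded to 64 bits, is 0x25752A7DF07315F3.
Split into bytes (most-significant first): 25 75 2A 7D F0 73 15 F3.
In big-endian order the high byte comes first in memory.
So the memory order matches the most-significant-first order: 25 75 2A 7D F0 73 15 F3.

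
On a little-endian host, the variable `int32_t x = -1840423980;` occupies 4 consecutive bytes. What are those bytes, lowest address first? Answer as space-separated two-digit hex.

D4 5B 4D 92

Two's complement of -1840423980 in 32 bits: 1840423980 = 0x6DB2A42C; invert → 0x924D5BD3; add 1 → 0x924D5BD4.
Split into bytes (most-significant first): 92 4D 5B D4.
In little-endian order the low byte comes first in memory.
So at ascending addresses the bytes are D4 5B 4D 92.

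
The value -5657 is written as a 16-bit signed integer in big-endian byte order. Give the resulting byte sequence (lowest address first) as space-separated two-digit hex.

Two's complement of -5657 in 16 bits: 5657 = 0x1619; invert → 0xE9E6; add 1 → 0xE9E7.
Split into bytes (most-significant first): E9 E7.
Big-endian: lowest address holds the most-significant byte.
So the memory order matches the most-significant-first order: E9 E7.

E9 E7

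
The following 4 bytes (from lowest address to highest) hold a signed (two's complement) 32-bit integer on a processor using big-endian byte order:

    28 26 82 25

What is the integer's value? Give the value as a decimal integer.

673612325

In big-endian order the high byte comes first in memory.
The bytes are already most-significant first: 0x28268225.
0x28268225 = 673612325.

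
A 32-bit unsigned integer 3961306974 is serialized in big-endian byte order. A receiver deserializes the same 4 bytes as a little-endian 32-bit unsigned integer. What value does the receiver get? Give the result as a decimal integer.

3961306974 in 32-bit hexadecimal is 0xEC1CBF5E.
Stored big-endian, the bytes at ascending addresses are EC 1C BF 5E.
Read back as little-endian, the first byte is least significant, giving 0x5EBF1CEC.
0x5EBF1CEC = 1589583084.

1589583084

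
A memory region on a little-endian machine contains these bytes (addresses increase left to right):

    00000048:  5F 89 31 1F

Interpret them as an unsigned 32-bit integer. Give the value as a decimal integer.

523340127

Little-endian: lowest address holds the least-significant byte.
Reassemble most-significant byte first: 1F 31 89 5F → 0x1F31895F.
0x1F31895F = 523340127.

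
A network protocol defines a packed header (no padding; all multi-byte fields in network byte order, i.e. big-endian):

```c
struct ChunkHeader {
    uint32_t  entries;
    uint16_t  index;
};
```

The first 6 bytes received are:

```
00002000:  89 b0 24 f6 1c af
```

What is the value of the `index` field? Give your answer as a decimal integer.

7343

`index` follows `entries` (4 bytes), so it starts at byte offset 4 and occupies 2 bytes.
Bytes at offsets 4..5: 1C AF.
In big-endian order the high byte comes first in memory.
The bytes are already most-significant first: 0x1CAF.
0x1CAF = 7343.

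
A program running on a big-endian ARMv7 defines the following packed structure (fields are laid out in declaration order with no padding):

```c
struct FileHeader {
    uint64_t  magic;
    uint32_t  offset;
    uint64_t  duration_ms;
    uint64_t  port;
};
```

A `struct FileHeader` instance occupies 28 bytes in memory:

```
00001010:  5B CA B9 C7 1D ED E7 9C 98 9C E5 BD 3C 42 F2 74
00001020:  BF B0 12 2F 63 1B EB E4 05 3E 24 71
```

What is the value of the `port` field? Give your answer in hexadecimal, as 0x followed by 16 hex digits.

0x631BEBE4053E2471

`port` follows `magic` (8 B), `offset` (4 B), `duration_ms` (8 B), so it starts at offset 8 + 4 + 8 = 20 and occupies 8 bytes.
Bytes at offsets 20..27: 63 1B EB E4 05 3E 24 71.
In big-endian order the high byte comes first in memory.
The bytes are already most-significant first: 0x631BEBE4053E2471.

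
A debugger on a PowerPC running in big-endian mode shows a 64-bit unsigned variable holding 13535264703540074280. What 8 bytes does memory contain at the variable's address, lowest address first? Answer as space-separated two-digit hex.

13535264703540074280 in hexadecimal, padded to 64 bits, is 0xBBD6EB88F3639728.
Split into bytes (most-significant first): BB D6 EB 88 F3 63 97 28.
Big-endian stores the most-significant byte at the lowest address.
So the memory order matches the most-significant-first order: BB D6 EB 88 F3 63 97 28.

BB D6 EB 88 F3 63 97 28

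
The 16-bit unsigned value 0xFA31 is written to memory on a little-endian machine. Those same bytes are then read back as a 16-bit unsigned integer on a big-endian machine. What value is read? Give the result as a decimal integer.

Stored little-endian, the bytes at ascending addresses are 31 FA.
Read back as big-endian, the last byte is least significant, giving 0x31FA.
0x31FA = 12794.

12794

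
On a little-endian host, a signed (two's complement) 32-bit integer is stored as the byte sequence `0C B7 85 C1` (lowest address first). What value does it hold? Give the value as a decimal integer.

-1048201460

Little-endian: lowest address holds the least-significant byte.
Reassemble most-significant byte first: C1 85 B7 0C → 0xC185B70C.
Top bit is set, so as a signed 32-bit value this is 0xC185B70C − 2^32 = -1048201460.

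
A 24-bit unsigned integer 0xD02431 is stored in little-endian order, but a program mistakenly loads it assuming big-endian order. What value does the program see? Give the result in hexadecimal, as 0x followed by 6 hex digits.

0x3124D0

Stored little-endian, the bytes at ascending addresses are 31 24 D0.
Read back as big-endian, the last byte is least significant, giving 0x3124D0.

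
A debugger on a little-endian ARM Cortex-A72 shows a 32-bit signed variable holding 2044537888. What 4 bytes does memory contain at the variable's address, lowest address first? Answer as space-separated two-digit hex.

2044537888 in hexadecimal, padded to 32 bits, is 0x79DD2C20.
Split into bytes (most-significant first): 79 DD 2C 20.
Little-endian: lowest address holds the least-significant byte.
So at ascending addresses the bytes are 20 2C DD 79.

20 2C DD 79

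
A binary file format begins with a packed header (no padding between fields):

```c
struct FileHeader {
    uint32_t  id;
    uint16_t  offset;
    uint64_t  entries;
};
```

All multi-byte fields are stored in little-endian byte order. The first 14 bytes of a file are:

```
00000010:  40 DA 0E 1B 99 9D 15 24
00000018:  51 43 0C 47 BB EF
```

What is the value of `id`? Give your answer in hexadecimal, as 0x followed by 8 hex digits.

`id` is the first field, at byte offset 0, occupying 4 bytes.
Bytes at offsets 0..3: 40 DA 0E 1B.
Little-endian stores the least-significant byte at the lowest address.
Reassemble most-significant byte first: 1B 0E DA 40 → 0x1B0EDA40.

0x1B0EDA40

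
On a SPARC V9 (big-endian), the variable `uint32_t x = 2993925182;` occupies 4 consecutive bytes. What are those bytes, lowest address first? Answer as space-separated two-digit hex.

B2 73 AC 3E

2993925182 in hexadecimal, padded to 32 bits, is 0xB273AC3E.
Split into bytes (most-significant first): B2 73 AC 3E.
Big-endian: lowest address holds the most-significant byte.
So the memory order matches the most-significant-first order: B2 73 AC 3E.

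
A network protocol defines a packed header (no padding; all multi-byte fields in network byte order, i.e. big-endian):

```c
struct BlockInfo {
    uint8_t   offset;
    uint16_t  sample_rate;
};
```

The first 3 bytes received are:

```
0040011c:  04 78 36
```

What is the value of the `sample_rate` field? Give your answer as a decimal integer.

30774

`sample_rate` follows `offset` (1 byte), so it starts at byte offset 1 and occupies 2 bytes.
Bytes at offsets 1..2: 78 36.
Big-endian stores the most-significant byte at the lowest address.
The bytes are already most-significant first: 0x7836.
0x7836 = 30774.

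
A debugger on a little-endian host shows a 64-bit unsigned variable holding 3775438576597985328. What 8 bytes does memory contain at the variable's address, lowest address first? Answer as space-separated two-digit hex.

30 E8 6D DD 61 0D 65 34

3775438576597985328 in hexadecimal, padded to 64 bits, is 0x34650D61DD6DE830.
Split into bytes (most-significant first): 34 65 0D 61 DD 6D E8 30.
Little-endian stores the least-significant byte at the lowest address.
So at ascending addresses the bytes are 30 E8 6D DD 61 0D 65 34.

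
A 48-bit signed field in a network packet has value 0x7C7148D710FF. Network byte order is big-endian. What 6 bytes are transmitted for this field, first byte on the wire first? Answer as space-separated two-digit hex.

7C 71 48 D7 10 FF

Split into bytes (most-significant first): 7C 71 48 D7 10 FF.
Big-endian: lowest address holds the most-significant byte.
So the memory order matches the most-significant-first order: 7C 71 48 D7 10 FF.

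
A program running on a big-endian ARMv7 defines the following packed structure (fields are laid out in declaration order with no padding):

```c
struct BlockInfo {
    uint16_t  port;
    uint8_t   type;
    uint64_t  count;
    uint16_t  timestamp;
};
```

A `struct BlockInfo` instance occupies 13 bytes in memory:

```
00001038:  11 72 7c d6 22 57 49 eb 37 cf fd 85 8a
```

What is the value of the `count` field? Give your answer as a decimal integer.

`count` follows `port` (2 B), `type` (1 B), so it starts at offset 2 + 1 = 3 and occupies 8 bytes.
Bytes at offsets 3..10: D6 22 57 49 EB 37 CF FD.
Big-endian stores the most-significant byte at the lowest address.
The bytes are already most-significant first: 0xD6225749EB37CFFD.
0xD6225749EB37CFFD = 15429991248315273213.

15429991248315273213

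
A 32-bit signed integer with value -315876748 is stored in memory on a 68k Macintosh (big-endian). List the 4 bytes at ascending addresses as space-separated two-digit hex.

ED 2C 1A 74

Two's complement of -315876748 in 32 bits: 315876748 = 0x12D3E58C; invert → 0xED2C1A73; add 1 → 0xED2C1A74.
Split into bytes (most-significant first): ED 2C 1A 74.
In big-endian order the high byte comes first in memory.
So the memory order matches the most-significant-first order: ED 2C 1A 74.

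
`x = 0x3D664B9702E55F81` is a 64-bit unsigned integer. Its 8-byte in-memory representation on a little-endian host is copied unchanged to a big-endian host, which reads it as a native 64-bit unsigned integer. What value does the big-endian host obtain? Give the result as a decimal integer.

9322421552971212349

Stored little-endian, the bytes at ascending addresses are 81 5F E5 02 97 4B 66 3D.
Read back as big-endian, the last byte is least significant, giving 0x815FE502974B663D.
0x815FE502974B663D = 9322421552971212349.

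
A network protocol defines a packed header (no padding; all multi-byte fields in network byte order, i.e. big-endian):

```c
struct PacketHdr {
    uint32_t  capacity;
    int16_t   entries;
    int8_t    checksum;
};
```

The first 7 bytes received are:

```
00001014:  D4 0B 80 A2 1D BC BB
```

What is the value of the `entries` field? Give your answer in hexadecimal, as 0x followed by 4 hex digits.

`entries` follows `capacity` (4 bytes), so it starts at byte offset 4 and occupies 2 bytes.
Bytes at offsets 4..5: 1D BC.
Big-endian stores the most-significant byte at the lowest address.
The bytes are already most-significant first: 0x1DBC.

0x1DBC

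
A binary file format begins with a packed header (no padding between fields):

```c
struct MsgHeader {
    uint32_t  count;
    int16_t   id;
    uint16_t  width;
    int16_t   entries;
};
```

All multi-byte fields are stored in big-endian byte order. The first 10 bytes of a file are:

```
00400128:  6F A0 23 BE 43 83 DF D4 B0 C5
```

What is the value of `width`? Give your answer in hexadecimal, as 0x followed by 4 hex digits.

`width` follows `count` (4 B), `id` (2 B), so it starts at offset 4 + 2 = 6 and occupies 2 bytes.
Bytes at offsets 6..7: DF D4.
Big-endian stores the most-significant byte at the lowest address.
The bytes are already most-significant first: 0xDFD4.

0xDFD4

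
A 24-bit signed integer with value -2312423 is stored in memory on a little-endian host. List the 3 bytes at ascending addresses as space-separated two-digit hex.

Two's complement of -2312423 in 24 bits: 2312423 = 0x2348E7; invert → 0xDCB718; add 1 → 0xDCB719.
Split into bytes (most-significant first): DC B7 19.
Little-endian stores the least-significant byte at the lowest address.
So at ascending addresses the bytes are 19 B7 DC.

19 B7 DC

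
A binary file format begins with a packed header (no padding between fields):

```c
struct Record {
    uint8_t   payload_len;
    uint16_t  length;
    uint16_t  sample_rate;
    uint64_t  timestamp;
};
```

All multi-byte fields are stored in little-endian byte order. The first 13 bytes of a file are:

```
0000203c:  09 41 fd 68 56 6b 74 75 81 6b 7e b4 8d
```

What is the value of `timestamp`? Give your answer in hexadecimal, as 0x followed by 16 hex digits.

0x8DB47E6B8175746B

`timestamp` follows `payload_len` (1 B), `length` (2 B), `sample_rate` (2 B), so it starts at offset 1 + 2 + 2 = 5 and occupies 8 bytes.
Bytes at offsets 5..12: 6B 74 75 81 6B 7E B4 8D.
In little-endian order the low byte comes first in memory.
Reassemble most-significant byte first: 8D B4 7E 6B 81 75 74 6B → 0x8DB47E6B8175746B.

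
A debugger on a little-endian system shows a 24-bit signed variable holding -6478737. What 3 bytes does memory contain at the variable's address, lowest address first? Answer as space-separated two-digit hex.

6F 24 9D

Two's complement of -6478737 in 24 bits: 6478737 = 0x62DB91; invert → 0x9D246E; add 1 → 0x9D246F.
Split into bytes (most-significant first): 9D 24 6F.
In little-endian order the low byte comes first in memory.
So at ascending addresses the bytes are 6F 24 9D.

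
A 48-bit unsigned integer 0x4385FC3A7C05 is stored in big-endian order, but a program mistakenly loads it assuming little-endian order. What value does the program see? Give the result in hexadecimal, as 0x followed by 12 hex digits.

Stored big-endian, the bytes at ascending addresses are 43 85 FC 3A 7C 05.
Read back as little-endian, the first byte is least significant, giving 0x057C3AFC8543.

0x057C3AFC8543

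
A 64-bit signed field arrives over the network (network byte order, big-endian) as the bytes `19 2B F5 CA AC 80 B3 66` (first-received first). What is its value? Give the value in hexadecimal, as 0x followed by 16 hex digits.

In big-endian order the high byte comes first in memory.
The bytes are already most-significant first: 0x192BF5CAAC80B366.

0x192BF5CAAC80B366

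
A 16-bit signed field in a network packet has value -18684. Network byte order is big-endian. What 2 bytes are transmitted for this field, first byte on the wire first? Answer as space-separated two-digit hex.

Two's complement of -18684 in 16 bits: 18684 = 0x48FC; invert → 0xB703; add 1 → 0xB704.
Split into bytes (most-significant first): B7 04.
Big-endian stores the most-significant byte at the lowest address.
So the memory order matches the most-significant-first order: B7 04.

B7 04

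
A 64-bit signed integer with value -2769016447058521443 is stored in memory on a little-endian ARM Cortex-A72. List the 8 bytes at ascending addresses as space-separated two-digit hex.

9D D2 DC 57 36 7A 92 D9

Two's complement of -2769016447058521443 in 64 bits: 2769016447058521443 = 0x266D85C9A8232D63; invert → 0xD9927A3657DCD29C; add 1 → 0xD9927A3657DCD29D.
Split into bytes (most-significant first): D9 92 7A 36 57 DC D2 9D.
Little-endian stores the least-significant byte at the lowest address.
So at ascending addresses the bytes are 9D D2 DC 57 36 7A 92 D9.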